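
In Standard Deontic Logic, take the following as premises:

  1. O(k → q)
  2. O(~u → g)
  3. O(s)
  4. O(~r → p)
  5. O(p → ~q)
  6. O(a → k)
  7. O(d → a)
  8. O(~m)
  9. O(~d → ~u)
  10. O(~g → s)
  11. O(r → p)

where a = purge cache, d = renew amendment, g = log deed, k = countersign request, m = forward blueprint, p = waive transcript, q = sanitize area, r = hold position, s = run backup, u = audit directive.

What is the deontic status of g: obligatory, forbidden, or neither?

Premises 11 and 4 cover both cases: O(r → p) and O(~r → p). Since r ∨ ~r is a tautology, O(p) follows.
Premise 5 is O(p → ~q); since O(p), deontic closure gives O(~q).
Premise 1 is O(k → q); contrapositively O(~q → ~k). Since O(~q) holds, K gives O(~k).
Premise 6, O(a → k), contraposes to O(~k → ~a); with O(~k) we get O(~a).
The contrapositive of premise 7 (O(d → a)) is O(~a → ~d), and O(~a) is already established, so O(~d).
Applying K to premise 9 (O(~d → ~u)) and O(~d) yields O(~u).
From O(~u) and premise 2, O(~u → g), we obtain O(g).
Premises 3, 8, 10 do not contribute to this derivation.
Hence g is obligatory.

Obligatory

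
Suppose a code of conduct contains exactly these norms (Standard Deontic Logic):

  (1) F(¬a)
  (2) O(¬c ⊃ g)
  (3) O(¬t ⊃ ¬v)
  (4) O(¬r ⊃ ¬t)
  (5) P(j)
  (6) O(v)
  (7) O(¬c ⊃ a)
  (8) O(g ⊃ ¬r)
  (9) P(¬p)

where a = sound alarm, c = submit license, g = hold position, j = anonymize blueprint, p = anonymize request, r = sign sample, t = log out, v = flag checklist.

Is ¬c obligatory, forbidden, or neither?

Premise 6 gives O(v).
The contrapositive of premise 3 (O(¬t ⊃ ¬v)) is O(v ⊃ t), and O(v) is already established, so O(t).
Premise 4, O(¬r ⊃ ¬t), contraposes to O(t ⊃ r); with O(t) we get O(r).
The contrapositive of premise 8 (O(g ⊃ ¬r)) is O(r ⊃ ¬g), and O(r) is already established, so O(¬g).
Premise 2 is O(¬c ⊃ g); contrapositively O(¬g ⊃ c). Since O(¬g) holds, K gives O(c).
Premises 1, 5, 7, 9 do not contribute to this derivation.
Thus O(c), which is F(¬c): ¬c is forbidden.

Forbidden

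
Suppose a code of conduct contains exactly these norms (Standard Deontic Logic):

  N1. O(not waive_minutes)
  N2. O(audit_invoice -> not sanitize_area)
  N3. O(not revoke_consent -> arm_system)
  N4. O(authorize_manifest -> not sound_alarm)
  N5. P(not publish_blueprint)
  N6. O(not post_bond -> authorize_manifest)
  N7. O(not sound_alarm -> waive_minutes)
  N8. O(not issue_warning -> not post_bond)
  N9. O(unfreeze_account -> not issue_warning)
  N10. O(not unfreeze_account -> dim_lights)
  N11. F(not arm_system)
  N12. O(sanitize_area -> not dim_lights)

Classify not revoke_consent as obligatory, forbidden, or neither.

Neither

Premise 3 is O(not revoke_consent -> arm_system); even if O(arm_system) held, inferring O(not revoke_consent) would be affirming the consequent — invalid.
No premise or chain of K-axiom applications forces O(not revoke_consent), and none forces O(revoke_consent). So not revoke_consent is neither obligatory nor forbidden under these norms.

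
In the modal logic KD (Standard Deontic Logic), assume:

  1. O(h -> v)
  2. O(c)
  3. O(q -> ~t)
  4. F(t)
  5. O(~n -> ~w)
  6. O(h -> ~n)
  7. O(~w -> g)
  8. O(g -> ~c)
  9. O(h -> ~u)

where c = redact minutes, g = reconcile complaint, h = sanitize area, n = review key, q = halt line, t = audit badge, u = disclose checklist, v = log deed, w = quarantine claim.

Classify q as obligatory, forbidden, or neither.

Premise 3 is O(q -> ~t); even if O(~t) held, inferring O(q) would be affirming the consequent — invalid.
No premise or chain of K-axiom applications forces O(q), and none forces O(~q). So q is neither obligatory nor forbidden under these norms.

Neither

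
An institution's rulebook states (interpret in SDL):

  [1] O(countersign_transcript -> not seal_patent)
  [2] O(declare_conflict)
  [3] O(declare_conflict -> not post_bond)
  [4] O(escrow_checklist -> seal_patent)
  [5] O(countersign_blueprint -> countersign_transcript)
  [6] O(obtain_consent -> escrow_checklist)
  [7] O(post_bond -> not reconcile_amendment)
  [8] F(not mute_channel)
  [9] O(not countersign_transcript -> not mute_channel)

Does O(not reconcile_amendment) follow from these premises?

Premise 7 is O(post_bond -> not reconcile_amendment), but O(post_bond) is not derivable from the premises, so it does not yield O(not reconcile_amendment).
No other premise forces O(not reconcile_amendment). An ideal world satisfying every premise can still have not reconcile_amendment false, so O(not reconcile_amendment) is not derivable.

No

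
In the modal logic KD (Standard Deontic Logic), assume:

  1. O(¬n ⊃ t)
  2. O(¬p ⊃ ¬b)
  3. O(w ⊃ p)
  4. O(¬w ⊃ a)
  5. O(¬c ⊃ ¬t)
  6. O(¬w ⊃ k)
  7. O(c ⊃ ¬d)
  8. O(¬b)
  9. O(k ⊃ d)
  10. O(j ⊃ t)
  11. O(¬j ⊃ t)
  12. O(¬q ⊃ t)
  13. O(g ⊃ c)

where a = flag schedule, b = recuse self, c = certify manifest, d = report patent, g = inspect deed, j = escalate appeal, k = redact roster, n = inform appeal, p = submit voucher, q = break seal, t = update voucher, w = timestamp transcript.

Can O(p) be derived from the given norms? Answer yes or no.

By case analysis on j: premise 10 gives O(j ⊃ t) and premise 11 gives O(¬j ⊃ t), so O(t) either way.
Premise 5 is O(¬c ⊃ ¬t); contrapositively O(t ⊃ c). Since O(t) holds, K gives O(c).
Applying K to premise 7 (O(c ⊃ ¬d)) and O(c) yields O(¬d).
Premise 9, O(k ⊃ d), contraposes to O(¬d ⊃ ¬k); with O(¬d) we get O(¬k).
The contrapositive of premise 6 (O(¬w ⊃ k)) is O(¬k ⊃ w), and O(¬k) is already established, so O(w).
Premise 3 is O(w ⊃ p); since O(w), deontic closure gives O(p).
Premises 1, 2, 4, 8, 12, 13 do not contribute to this derivation.
So O(p) follows.

Yes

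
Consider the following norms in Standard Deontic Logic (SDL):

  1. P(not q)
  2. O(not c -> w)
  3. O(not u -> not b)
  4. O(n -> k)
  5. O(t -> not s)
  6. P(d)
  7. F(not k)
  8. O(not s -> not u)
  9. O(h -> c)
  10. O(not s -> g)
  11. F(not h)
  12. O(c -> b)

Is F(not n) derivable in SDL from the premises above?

Premise 4 is O(n -> k); even if O(k) held, inferring O(n) would be affirming the consequent — invalid.
No other premise forces O(n). An ideal world satisfying every premise can still have not n true, so F(not n) is not derivable.

No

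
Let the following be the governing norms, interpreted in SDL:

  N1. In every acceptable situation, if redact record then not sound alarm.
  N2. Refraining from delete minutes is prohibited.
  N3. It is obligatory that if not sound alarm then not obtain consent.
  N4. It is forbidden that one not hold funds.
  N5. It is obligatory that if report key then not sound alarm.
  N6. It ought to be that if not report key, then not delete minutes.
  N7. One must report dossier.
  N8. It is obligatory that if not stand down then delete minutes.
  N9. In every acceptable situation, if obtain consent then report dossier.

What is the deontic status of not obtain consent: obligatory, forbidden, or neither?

Obligatory

Premise 2 is F(¬delete_minutes), i.e. O(delete_minutes).
The contrapositive of premise 6 (O(¬report_key → ¬delete_minutes)) is O(delete_minutes → report_key), and O(delete_minutes) is already established, so O(report_key).
Premise 5 is O(report_key → ¬sound_alarm); since O(report_key), deontic closure gives O(¬sound_alarm).
Applying K to premise 3 (O(¬sound_alarm → ¬obtain_consent)) and O(¬sound_alarm) yields O(¬obtain_consent).
Premises 1, 4, 7, 8, 9 do not contribute to this derivation.
Hence ¬obtain_consent is obligatory.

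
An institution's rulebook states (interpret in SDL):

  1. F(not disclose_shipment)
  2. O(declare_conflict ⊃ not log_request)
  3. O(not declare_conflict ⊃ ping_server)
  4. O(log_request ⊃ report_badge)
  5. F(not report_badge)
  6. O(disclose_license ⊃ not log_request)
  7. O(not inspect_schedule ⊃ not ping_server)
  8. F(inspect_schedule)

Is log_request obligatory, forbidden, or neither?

Forbidden

F(inspect_schedule) at premise 8 means O(not inspect_schedule).
Premise 7 is O(not inspect_schedule ⊃ not ping_server); since O(not inspect_schedule), deontic closure gives O(not ping_server).
Premise 3 is O(not declare_conflict ⊃ ping_server); contrapositively O(not ping_server ⊃ declare_conflict). Since O(not ping_server) holds, K gives O(declare_conflict).
With premise 2, O(declare_conflict ⊃ not log_request), the K-axiom yields O(not log_request).
Premises 1, 4, 5, 6 do not contribute to this derivation.
Thus O(not log_request), which is F(log_request): log_request is forbidden.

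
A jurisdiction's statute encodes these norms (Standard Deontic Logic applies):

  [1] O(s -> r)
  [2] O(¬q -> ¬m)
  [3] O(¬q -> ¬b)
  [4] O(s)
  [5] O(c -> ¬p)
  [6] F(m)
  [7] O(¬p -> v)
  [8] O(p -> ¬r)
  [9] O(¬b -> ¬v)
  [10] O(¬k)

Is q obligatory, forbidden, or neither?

Premise 4 states O(s) outright.
From O(s) and premise 1, O(s -> r), we obtain O(r).
Premise 8, O(p -> ¬r), contraposes to O(r -> ¬p); with O(r) we get O(¬p).
Applying K to premise 7 (O(¬p -> v)) and O(¬p) yields O(v).
The contrapositive of premise 9 (O(¬b -> ¬v)) is O(v -> b), and O(v) is already established, so O(b).
Premise 3, O(¬q -> ¬b), contraposes to O(b -> q); with O(b) we get O(q).
Premises 2, 5, 6, 10 do not contribute to this derivation.
Hence q is obligatory.

Obligatory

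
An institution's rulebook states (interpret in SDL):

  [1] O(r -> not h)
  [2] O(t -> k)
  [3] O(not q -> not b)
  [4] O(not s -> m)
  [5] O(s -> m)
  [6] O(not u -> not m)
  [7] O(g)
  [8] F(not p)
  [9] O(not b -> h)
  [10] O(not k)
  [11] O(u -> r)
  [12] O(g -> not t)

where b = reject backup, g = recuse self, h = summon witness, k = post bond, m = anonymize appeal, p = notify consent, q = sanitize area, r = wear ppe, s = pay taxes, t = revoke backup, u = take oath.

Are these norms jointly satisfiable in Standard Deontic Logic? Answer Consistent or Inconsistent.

Premise 2 is O(t -> k), but O(t) is not derivable from the premises, so it does not yield O(k).
So O(k) is not derivable, and the apparent clash with O(not k) does not arise.
A world satisfying every obligation exists (e.g. b=true, g=true, h=false, k=false, m=true, p=true, q=true, r=true, s=false, t=false, u=true); no atom is both obligatory and forbidden, so the set is consistent.

Consistent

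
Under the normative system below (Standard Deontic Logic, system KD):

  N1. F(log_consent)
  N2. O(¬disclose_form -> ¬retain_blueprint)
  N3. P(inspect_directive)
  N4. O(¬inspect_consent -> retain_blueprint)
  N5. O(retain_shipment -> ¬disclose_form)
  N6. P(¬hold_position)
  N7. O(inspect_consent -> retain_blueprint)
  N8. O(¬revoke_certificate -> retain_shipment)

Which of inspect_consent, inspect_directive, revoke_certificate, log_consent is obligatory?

By case analysis on ¬inspect_consent: premise 4 gives O(¬inspect_consent -> retain_blueprint) and premise 7 gives O(inspect_consent -> retain_blueprint), so O(retain_blueprint) either way.
The contrapositive of premise 2 (O(¬disclose_form -> ¬retain_blueprint)) is O(retain_blueprint -> disclose_form), and O(retain_blueprint) is already established, so O(disclose_form).
Premise 5, O(retain_shipment -> ¬disclose_form), contraposes to O(disclose_form -> ¬retain_shipment); with O(disclose_form) we get O(¬retain_shipment).
Premise 8, O(¬revoke_certificate -> retain_shipment), contraposes to O(¬retain_shipment -> revoke_certificate); with O(¬retain_shipment) we get O(revoke_certificate).
So O(revoke_certificate) holds — revoke_certificate is obligatory. None of the other listed options is made obligatory by any chain of premises.

revoke_certificate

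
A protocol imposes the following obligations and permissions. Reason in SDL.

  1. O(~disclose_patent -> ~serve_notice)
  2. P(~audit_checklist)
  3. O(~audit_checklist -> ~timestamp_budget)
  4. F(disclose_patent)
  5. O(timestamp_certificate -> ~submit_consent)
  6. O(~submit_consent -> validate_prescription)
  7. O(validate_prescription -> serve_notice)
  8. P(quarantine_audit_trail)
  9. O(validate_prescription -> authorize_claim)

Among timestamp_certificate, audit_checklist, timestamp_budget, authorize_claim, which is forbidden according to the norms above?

timestamp_certificate

F(disclose_patent) at premise 4 means O(~disclose_patent).
Applying K to premise 1 (O(~disclose_patent -> ~serve_notice)) and O(~disclose_patent) yields O(~serve_notice).
The contrapositive of premise 7 (O(validate_prescription -> serve_notice)) is O(~serve_notice -> ~validate_prescription), and O(~serve_notice) is already established, so O(~validate_prescription).
Premise 6, O(~submit_consent -> validate_prescription), contraposes to O(~validate_prescription -> submit_consent); with O(~validate_prescription) we get O(submit_consent).
Premise 5 is O(timestamp_certificate -> ~submit_consent); contrapositively O(submit_consent -> ~timestamp_certificate). Since O(submit_consent) holds, K gives O(~timestamp_certificate).
So O(~timestamp_certificate) holds, i.e. timestamp_certificate is forbidden. None of the other listed options is forbidden under the premises.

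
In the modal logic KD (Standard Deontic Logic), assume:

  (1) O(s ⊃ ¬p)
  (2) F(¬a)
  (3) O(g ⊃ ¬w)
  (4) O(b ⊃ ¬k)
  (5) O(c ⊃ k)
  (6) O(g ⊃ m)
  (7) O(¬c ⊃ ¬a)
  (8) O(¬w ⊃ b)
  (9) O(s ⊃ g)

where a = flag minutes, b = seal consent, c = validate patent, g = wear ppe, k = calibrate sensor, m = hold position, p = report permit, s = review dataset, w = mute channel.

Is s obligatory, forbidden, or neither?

F(¬a) at premise 2 means O(a).
Premise 7, O(¬c ⊃ ¬a), contraposes to O(a ⊃ c); with O(a) we get O(c).
Applying K to premise 5 (O(c ⊃ k)) and O(c) yields O(k).
The contrapositive of premise 4 (O(b ⊃ ¬k)) is O(k ⊃ ¬b), and O(k) is already established, so O(¬b).
The contrapositive of premise 8 (O(¬w ⊃ b)) is O(¬b ⊃ w), and O(¬b) is already established, so O(w).
Premise 3 is O(g ⊃ ¬w); contrapositively O(w ⊃ ¬g). Since O(w) holds, K gives O(¬g).
The contrapositive of premise 9 (O(s ⊃ g)) is O(¬g ⊃ ¬s), and O(¬g) is already established, so O(¬s).
Premises 1, 6 do not contribute to this derivation.
Thus O(¬s), which is F(s): s is forbidden.

Forbidden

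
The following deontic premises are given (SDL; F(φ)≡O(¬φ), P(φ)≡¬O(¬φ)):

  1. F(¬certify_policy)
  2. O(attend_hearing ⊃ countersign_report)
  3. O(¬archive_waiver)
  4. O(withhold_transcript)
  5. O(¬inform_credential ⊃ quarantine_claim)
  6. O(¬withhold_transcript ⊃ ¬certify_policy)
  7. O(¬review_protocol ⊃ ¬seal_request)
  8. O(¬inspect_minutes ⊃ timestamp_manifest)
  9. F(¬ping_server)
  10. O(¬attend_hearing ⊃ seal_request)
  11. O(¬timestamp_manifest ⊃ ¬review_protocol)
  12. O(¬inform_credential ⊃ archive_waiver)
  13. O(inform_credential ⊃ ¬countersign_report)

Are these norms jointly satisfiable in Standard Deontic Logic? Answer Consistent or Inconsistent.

Consistent

Premise 6 is O(¬withhold_transcript ⊃ ¬certify_policy), but O(¬withhold_transcript) is not derivable from the premises, so it does not yield O(¬certify_policy).
So O(¬certify_policy) is not derivable, and the apparent clash with O(certify_policy) does not arise.
A world satisfying every obligation exists (e.g. archive_waiver=false, attend_hearing=false, certify_policy=true, countersign_report=false, inform_credential=true, inspect_minutes=false, ping_server=true, quarantine_claim=false, review_protocol=true, seal_request=true, timestamp_manifest=true, withhold_transcript=true); no atom is both obligatory and forbidden, so the set is consistent.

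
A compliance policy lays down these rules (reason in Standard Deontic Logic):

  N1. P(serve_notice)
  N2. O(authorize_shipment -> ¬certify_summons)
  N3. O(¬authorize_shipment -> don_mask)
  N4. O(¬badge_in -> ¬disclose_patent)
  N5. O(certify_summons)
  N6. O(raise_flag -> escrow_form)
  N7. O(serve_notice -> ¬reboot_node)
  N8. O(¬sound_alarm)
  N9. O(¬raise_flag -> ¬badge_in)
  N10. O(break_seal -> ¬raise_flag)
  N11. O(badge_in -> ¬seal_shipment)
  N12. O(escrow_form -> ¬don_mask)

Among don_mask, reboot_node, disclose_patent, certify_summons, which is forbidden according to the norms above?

Premise 5 states O(certify_summons) outright.
Premise 2 is O(authorize_shipment -> ¬certify_summons); contrapositively O(certify_summons -> ¬authorize_shipment). Since O(certify_summons) holds, K gives O(¬authorize_shipment).
Premise 3 is O(¬authorize_shipment -> don_mask); since O(¬authorize_shipment), deontic closure gives O(don_mask).
The contrapositive of premise 12 (O(escrow_form -> ¬don_mask)) is O(don_mask -> ¬escrow_form), and O(don_mask) is already established, so O(¬escrow_form).
The contrapositive of premise 6 (O(raise_flag -> escrow_form)) is O(¬escrow_form -> ¬raise_flag), and O(¬escrow_form) is already established, so O(¬raise_flag).
Applying K to premise 9 (O(¬raise_flag -> ¬badge_in)) and O(¬raise_flag) yields O(¬badge_in).
With premise 4, O(¬badge_in -> ¬disclose_patent), the K-axiom yields O(¬disclose_patent).
So O(¬disclose_patent) holds, i.e. disclose_patent is forbidden. None of the other listed options is forbidden under the premises.

disclose_patent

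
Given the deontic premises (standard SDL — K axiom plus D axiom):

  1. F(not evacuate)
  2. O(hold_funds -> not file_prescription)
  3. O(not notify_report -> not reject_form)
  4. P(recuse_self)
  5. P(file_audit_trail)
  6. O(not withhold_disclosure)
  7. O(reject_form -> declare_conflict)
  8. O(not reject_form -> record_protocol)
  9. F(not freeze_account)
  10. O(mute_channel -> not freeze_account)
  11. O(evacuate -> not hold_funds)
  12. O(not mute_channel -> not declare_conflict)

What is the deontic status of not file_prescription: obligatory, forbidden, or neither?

Neither

Premise 2 is O(hold_funds -> not file_prescription), but O(hold_funds) is not derivable from the premises, so it does not yield O(not file_prescription).
No premise or chain of K-axiom applications forces O(not file_prescription), and none forces O(file_prescription). So not file_prescription is neither obligatory nor forbidden under these norms.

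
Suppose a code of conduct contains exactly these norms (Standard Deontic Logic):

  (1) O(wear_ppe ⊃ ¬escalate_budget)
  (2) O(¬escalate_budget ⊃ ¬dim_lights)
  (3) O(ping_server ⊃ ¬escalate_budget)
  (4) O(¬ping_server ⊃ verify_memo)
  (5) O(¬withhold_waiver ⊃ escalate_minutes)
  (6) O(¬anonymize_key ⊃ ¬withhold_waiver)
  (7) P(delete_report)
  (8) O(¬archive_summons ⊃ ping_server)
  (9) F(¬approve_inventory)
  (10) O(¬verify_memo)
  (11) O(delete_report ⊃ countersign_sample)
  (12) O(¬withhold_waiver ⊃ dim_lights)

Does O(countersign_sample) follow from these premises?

No

Premise 11 is O(delete_report ⊃ countersign_sample), but O(delete_report) is not derivable from the premises (the permission P(delete_report) asserts only ¬O(¬delete_report), not O(delete_report)), so it does not yield O(countersign_sample).
No other premise forces O(countersign_sample). An ideal world satisfying every premise can still have countersign_sample false, so O(countersign_sample) is not derivable.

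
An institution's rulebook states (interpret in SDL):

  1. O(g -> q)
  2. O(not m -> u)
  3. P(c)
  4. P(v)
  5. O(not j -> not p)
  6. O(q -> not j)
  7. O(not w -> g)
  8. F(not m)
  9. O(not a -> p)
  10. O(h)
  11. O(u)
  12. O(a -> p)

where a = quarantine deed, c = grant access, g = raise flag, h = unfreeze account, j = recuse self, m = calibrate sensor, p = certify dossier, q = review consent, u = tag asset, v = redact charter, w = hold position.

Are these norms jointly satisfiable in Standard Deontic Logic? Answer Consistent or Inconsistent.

Premise 2 is O(not m -> u); even if O(u) held, inferring O(not m) would be affirming the consequent — invalid.
So O(not m) is not derivable, and the apparent clash with O(m) does not arise.
A world satisfying every obligation exists (e.g. a=false, c=false, g=false, h=true, j=true, m=true, p=true, q=false, u=true, v=false, w=true); no atom is both obligatory and forbidden, so the set is consistent.

Consistent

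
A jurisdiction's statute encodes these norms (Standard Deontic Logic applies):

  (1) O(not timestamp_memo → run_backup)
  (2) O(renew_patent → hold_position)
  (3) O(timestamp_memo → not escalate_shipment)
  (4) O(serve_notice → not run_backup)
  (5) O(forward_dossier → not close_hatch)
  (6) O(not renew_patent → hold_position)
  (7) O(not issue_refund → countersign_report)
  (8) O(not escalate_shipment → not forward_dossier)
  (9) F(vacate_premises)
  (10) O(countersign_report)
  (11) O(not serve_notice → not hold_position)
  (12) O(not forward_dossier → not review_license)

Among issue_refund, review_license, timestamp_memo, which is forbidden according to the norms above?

review_license

Premises 2 and 6 are O(renew_patent → hold_position) and O(not renew_patent → hold_position); every ideal world satisfies renew_patent or not renew_patent, so in either case hold_position holds — hence O(hold_position).
Premise 11, O(not serve_notice → not hold_position), contraposes to O(hold_position → serve_notice); with O(hold_position) we get O(serve_notice).
With premise 4, O(serve_notice → not run_backup), the K-axiom yields O(not run_backup).
Premise 1, O(not timestamp_memo → run_backup), contraposes to O(not run_backup → timestamp_memo); with O(not run_backup) we get O(timestamp_memo).
With premise 3, O(timestamp_memo → not escalate_shipment), the K-axiom yields O(not escalate_shipment).
Applying K to premise 8 (O(not escalate_shipment → not forward_dossier)) and O(not escalate_shipment) yields O(not forward_dossier).
Applying K to premise 12 (O(not forward_dossier → not review_license)) and O(not forward_dossier) yields O(not review_license).
So O(not review_license) holds, i.e. review_license is forbidden. None of the other listed options is forbidden under the premises.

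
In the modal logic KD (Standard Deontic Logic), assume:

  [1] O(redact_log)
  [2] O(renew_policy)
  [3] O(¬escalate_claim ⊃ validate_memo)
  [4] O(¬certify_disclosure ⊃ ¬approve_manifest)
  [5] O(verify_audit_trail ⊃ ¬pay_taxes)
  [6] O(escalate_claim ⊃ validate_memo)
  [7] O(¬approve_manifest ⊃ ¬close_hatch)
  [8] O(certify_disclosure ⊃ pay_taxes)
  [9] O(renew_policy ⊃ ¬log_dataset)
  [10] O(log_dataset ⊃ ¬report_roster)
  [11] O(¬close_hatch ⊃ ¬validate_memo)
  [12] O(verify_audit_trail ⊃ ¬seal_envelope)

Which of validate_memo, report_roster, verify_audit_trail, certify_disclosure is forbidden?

verify_audit_trail

Premises 3 and 6 cover both cases: O(¬escalate_claim ⊃ validate_memo) and O(escalate_claim ⊃ validate_memo). Since ¬escalate_claim ∨ escalate_claim is a tautology, O(validate_memo) follows.
The contrapositive of premise 11 (O(¬close_hatch ⊃ ¬validate_memo)) is O(validate_memo ⊃ close_hatch), and O(validate_memo) is already established, so O(close_hatch).
Premise 7, O(¬approve_manifest ⊃ ¬close_hatch), contraposes to O(close_hatch ⊃ approve_manifest); with O(close_hatch) we get O(approve_manifest).
The contrapositive of premise 4 (O(¬certify_disclosure ⊃ ¬approve_manifest)) is O(approve_manifest ⊃ certify_disclosure), and O(approve_manifest) is already established, so O(certify_disclosure).
With premise 8, O(certify_disclosure ⊃ pay_taxes), the K-axiom yields O(pay_taxes).
The contrapositive of premise 5 (O(verify_audit_trail ⊃ ¬pay_taxes)) is O(pay_taxes ⊃ ¬verify_audit_trail), and O(pay_taxes) is already established, so O(¬verify_audit_trail).
So O(¬verify_audit_trail) holds, i.e. verify_audit_trail is forbidden. None of the other listed options is forbidden under the premises.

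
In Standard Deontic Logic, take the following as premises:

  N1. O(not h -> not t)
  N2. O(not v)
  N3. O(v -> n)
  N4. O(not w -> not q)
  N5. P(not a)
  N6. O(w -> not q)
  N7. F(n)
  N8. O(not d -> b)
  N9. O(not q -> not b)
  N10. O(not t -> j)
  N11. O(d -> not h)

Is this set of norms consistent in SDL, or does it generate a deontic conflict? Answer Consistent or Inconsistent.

Consistent

Premise 3 is O(v -> n), but O(v) is not derivable from the premises, so it does not yield O(n).
So O(n) is not derivable, and the apparent clash with O(not n) does not arise.
A world satisfying every obligation exists (e.g. a=false, b=false, d=true, h=false, j=true, n=false, q=false, t=false, v=false, w=false); no atom is both obligatory and forbidden, so the set is consistent.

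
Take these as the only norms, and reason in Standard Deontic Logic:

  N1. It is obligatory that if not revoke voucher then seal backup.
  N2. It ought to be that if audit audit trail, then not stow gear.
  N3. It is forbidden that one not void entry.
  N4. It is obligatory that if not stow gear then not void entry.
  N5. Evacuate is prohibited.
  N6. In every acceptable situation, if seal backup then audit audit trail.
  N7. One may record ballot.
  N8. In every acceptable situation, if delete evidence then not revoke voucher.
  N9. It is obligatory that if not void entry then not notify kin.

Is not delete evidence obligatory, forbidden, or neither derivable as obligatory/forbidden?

F(¬void_entry) at premise 3 means O(void_entry).
Premise 4 is O(¬stow_gear → ¬void_entry); contrapositively O(void_entry → stow_gear). Since O(void_entry) holds, K gives O(stow_gear).
Premise 2 is O(audit_audit_trail → ¬stow_gear); contrapositively O(stow_gear → ¬audit_audit_trail). Since O(stow_gear) holds, K gives O(¬audit_audit_trail).
Premise 6, O(seal_backup → audit_audit_trail), contraposes to O(¬audit_audit_trail → ¬seal_backup); with O(¬audit_audit_trail) we get O(¬seal_backup).
Premise 1 is O(¬revoke_voucher → seal_backup); contrapositively O(¬seal_backup → revoke_voucher). Since O(¬seal_backup) holds, K gives O(revoke_voucher).
The contrapositive of premise 8 (O(delete_evidence → ¬revoke_voucher)) is O(revoke_voucher → ¬delete_evidence), and O(revoke_voucher) is already established, so O(¬delete_evidence).
Premises 5, 7, 9 do not contribute to this derivation.
Hence ¬delete_evidence is obligatory.

Obligatory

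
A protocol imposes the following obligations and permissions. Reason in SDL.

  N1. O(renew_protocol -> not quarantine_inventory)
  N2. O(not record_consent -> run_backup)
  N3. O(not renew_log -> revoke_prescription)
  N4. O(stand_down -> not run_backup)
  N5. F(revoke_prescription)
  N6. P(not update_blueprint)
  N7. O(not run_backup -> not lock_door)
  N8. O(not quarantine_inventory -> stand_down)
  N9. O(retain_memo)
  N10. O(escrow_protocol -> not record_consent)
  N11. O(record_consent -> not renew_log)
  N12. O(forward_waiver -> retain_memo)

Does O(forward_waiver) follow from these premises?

No

Premise 12 is O(forward_waiver -> retain_memo); even if O(retain_memo) held, inferring O(forward_waiver) would be affirming the consequent — invalid.
No other premise forces O(forward_waiver). An ideal world satisfying every premise can still have forward_waiver false, so O(forward_waiver) is not derivable.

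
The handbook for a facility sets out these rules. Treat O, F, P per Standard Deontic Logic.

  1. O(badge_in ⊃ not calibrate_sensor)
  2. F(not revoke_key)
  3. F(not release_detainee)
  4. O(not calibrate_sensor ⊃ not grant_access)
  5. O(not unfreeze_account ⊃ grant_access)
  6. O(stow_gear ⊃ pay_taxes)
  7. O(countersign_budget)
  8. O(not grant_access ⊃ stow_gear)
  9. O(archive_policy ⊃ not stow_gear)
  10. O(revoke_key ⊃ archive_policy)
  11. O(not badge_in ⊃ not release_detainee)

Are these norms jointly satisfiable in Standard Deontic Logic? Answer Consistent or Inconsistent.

Inconsistent

Premise 2 is F(not revoke_key), i.e. O(revoke_key).
From O(revoke_key) and premise 10, O(revoke_key ⊃ archive_policy), we obtain O(archive_policy).
Applying K to premise 9 (O(archive_policy ⊃ not stow_gear)) and O(archive_policy) yields O(not stow_gear).
Premise 8, O(not grant_access ⊃ stow_gear), contraposes to O(not stow_gear ⊃ grant_access); with O(not stow_gear) we get O(grant_access).
Premise 4, O(not calibrate_sensor ⊃ not grant_access), contraposes to O(grant_access ⊃ calibrate_sensor); with O(grant_access) we get O(calibrate_sensor).
Premise 1, O(badge_in ⊃ not calibrate_sensor), contraposes to O(calibrate_sensor ⊃ not badge_in); with O(calibrate_sensor) we get O(not badge_in).
Applying K to premise 11 (O(not badge_in ⊃ not release_detainee)) and O(not badge_in) yields O(not release_detainee).
However, F(not release_detainee) at premise 3 amounts to O(release_detainee).
We now have both O(not release_detainee) and O(release_detainee) — release_detainee is simultaneously obligatory and forbidden, violating the D-axiom.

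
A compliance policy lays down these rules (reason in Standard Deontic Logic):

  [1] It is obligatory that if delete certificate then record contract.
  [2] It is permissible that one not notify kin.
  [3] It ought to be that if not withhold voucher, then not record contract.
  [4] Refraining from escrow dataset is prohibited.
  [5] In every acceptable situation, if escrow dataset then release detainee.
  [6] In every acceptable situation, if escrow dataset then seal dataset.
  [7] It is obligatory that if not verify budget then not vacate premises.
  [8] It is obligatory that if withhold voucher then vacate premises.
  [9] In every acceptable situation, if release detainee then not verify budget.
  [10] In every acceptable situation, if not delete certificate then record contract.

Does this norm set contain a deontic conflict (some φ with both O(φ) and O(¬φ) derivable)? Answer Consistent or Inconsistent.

Premises 10 and 1 cover both cases: O(¬delete_certificate → record_contract) and O(delete_certificate → record_contract). Since ¬delete_certificate ∨ delete_certificate is a tautology, O(record_contract) follows.
Premise 3 is O(¬withhold_voucher → ¬record_contract); contrapositively O(record_contract → withhold_voucher). Since O(record_contract) holds, K gives O(withhold_voucher).
With premise 8, O(withhold_voucher → vacate_premises), the K-axiom yields O(vacate_premises).
The contrapositive of premise 7 (O(¬verify_budget → ¬vacate_premises)) is O(vacate_premises → verify_budget), and O(vacate_premises) is already established, so O(verify_budget).
Premise 9 is O(release_detainee → ¬verify_budget); contrapositively O(verify_budget → ¬release_detainee). Since O(verify_budget) holds, K gives O(¬release_detainee).
Premise 5, O(escrow_dataset → release_detainee), contraposes to O(¬release_detainee → ¬escrow_dataset); with O(¬release_detainee) we get O(¬escrow_dataset).
Yet premise 4 is F(¬escrow_dataset), i.e. O(escrow_dataset).
We now have both O(¬escrow_dataset) and O(escrow_dataset) — escrow_dataset is simultaneously obligatory and forbidden, violating the D-axiom.

Inconsistent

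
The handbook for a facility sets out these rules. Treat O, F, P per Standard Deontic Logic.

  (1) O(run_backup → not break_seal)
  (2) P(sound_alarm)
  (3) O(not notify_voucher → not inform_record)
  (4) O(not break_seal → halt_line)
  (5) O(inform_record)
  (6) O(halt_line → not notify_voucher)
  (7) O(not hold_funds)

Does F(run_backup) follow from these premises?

Yes

Premise 5 states O(inform_record) outright.
Premise 3 is O(not notify_voucher → not inform_record); contrapositively O(inform_record → notify_voucher). Since O(inform_record) holds, K gives O(notify_voucher).
The contrapositive of premise 6 (O(halt_line → not notify_voucher)) is O(notify_voucher → not halt_line), and O(notify_voucher) is already established, so O(not halt_line).
Premise 4, O(not break_seal → halt_line), contraposes to O(not halt_line → break_seal); with O(not halt_line) we get O(break_seal).
Premise 1 is O(run_backup → not break_seal); contrapositively O(break_seal → not run_backup). Since O(break_seal) holds, K gives O(not run_backup).
Premises 2, 7 do not contribute to this derivation.
So O(not run_backup) holds, i.e. F(run_backup). The claim follows.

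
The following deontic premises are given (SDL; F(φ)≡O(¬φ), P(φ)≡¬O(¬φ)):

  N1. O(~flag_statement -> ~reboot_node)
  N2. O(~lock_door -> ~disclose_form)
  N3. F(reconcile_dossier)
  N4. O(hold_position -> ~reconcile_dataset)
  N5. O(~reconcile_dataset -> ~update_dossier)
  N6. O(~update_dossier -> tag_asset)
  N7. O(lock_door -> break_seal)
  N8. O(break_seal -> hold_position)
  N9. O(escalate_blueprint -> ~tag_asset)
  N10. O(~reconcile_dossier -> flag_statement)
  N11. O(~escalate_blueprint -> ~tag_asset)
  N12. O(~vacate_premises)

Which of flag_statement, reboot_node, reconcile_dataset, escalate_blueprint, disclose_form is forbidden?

By case analysis on escalate_blueprint: premise 9 gives O(escalate_blueprint -> ~tag_asset) and premise 11 gives O(~escalate_blueprint -> ~tag_asset), so O(~tag_asset) either way.
The contrapositive of premise 6 (O(~update_dossier -> tag_asset)) is O(~tag_asset -> update_dossier), and O(~tag_asset) is already established, so O(update_dossier).
Premise 5, O(~reconcile_dataset -> ~update_dossier), contraposes to O(update_dossier -> reconcile_dataset); with O(update_dossier) we get O(reconcile_dataset).
The contrapositive of premise 4 (O(hold_position -> ~reconcile_dataset)) is O(reconcile_dataset -> ~hold_position), and O(reconcile_dataset) is already established, so O(~hold_position).
Premise 8 is O(break_seal -> hold_position); contrapositively O(~hold_position -> ~break_seal). Since O(~hold_position) holds, K gives O(~break_seal).
The contrapositive of premise 7 (O(lock_door -> break_seal)) is O(~break_seal -> ~lock_door), and O(~break_seal) is already established, so O(~lock_door).
Premise 2 is O(~lock_door -> ~disclose_form); since O(~lock_door), deontic closure gives O(~disclose_form).
So O(~disclose_form) holds, i.e. disclose_form is forbidden. None of the other listed options is forbidden under the premises.

disclose_form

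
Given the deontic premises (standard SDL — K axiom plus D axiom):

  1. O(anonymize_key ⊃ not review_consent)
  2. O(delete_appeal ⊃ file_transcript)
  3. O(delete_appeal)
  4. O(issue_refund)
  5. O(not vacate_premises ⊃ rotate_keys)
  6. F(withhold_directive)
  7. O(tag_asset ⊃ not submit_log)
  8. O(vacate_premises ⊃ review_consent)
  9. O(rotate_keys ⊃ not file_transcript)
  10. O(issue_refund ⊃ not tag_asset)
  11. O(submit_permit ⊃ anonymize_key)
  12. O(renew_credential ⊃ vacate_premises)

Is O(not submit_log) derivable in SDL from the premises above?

Premise 7 is O(tag_asset ⊃ not submit_log), but O(tag_asset) is not derivable from the premises, so it does not yield O(not submit_log).
No other premise forces O(not submit_log). An ideal world satisfying every premise can still have not submit_log false, so O(not submit_log) is not derivable.

No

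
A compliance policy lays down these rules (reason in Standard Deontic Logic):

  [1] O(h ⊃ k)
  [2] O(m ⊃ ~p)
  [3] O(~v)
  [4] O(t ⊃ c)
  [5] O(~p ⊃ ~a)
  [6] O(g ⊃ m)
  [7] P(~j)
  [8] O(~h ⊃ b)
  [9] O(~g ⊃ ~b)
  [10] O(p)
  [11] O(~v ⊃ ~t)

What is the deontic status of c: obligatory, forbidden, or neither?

Neither

Premise 4 is O(t ⊃ c), but O(t) is not derivable from the premises, so it does not yield O(c).
No premise or chain of K-axiom applications forces O(c), and none forces O(~c). So c is neither obligatory nor forbidden under these norms.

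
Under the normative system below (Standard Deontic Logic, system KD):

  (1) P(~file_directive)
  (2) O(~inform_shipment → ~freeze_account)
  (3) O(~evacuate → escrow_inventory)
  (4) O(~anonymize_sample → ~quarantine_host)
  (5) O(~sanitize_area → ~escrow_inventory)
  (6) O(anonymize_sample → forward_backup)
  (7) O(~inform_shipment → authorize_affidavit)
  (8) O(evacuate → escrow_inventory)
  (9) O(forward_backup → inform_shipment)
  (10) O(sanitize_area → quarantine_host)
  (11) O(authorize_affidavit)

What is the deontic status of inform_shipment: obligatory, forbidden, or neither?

Obligatory

By case analysis on evacuate: premise 8 gives O(evacuate → escrow_inventory) and premise 3 gives O(~evacuate → escrow_inventory), so O(escrow_inventory) either way.
Premise 5, O(~sanitize_area → ~escrow_inventory), contraposes to O(escrow_inventory → sanitize_area); with O(escrow_inventory) we get O(sanitize_area).
From O(sanitize_area) and premise 10, O(sanitize_area → quarantine_host), we obtain O(quarantine_host).
The contrapositive of premise 4 (O(~anonymize_sample → ~quarantine_host)) is O(quarantine_host → anonymize_sample), and O(quarantine_host) is already established, so O(anonymize_sample).
From O(anonymize_sample) and premise 6, O(anonymize_sample → forward_backup), we obtain O(forward_backup).
Premise 9 is O(forward_backup → inform_shipment); since O(forward_backup), deontic closure gives O(inform_shipment).
Premises 1, 2, 7, 11 do not contribute to this derivation.
Hence inform_shipment is obligatory.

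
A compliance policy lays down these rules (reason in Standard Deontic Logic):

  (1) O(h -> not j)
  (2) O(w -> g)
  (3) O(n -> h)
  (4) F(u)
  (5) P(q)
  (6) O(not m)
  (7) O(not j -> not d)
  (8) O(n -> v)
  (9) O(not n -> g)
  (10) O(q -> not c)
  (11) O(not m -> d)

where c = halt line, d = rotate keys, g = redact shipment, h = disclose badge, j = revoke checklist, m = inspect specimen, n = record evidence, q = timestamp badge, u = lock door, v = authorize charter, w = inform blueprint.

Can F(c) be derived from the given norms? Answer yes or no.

No

Premise 10 is O(q -> not c), but O(q) is not derivable from the premises (the permission P(q) asserts only not O(not q), not O(q)), so it does not yield O(not c).
No other premise forces O(not c). An ideal world satisfying every premise can still have c true, so F(c) is not derivable.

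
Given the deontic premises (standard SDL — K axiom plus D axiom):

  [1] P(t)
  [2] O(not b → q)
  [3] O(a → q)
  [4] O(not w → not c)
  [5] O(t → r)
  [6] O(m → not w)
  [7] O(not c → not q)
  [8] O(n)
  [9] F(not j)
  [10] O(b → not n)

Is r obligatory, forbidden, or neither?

Neither

Premise 5 is O(t → r), but O(t) is not derivable from the premises (the permission P(t) asserts only not O(not t), not O(t)), so it does not yield O(r).
No premise or chain of K-axiom applications forces O(r), and none forces O(not r). So r is neither obligatory nor forbidden under these norms.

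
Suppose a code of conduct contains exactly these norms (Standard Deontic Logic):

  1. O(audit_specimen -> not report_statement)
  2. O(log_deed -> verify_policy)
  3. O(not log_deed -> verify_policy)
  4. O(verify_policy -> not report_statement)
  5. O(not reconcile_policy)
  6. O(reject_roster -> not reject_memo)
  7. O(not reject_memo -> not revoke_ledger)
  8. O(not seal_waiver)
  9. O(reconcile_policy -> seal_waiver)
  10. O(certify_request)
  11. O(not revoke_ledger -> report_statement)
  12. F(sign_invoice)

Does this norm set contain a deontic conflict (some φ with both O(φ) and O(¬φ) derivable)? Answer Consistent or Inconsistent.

Premise 9 is O(reconcile_policy -> seal_waiver), but O(reconcile_policy) is not derivable from the premises, so it does not yield O(seal_waiver).
So O(seal_waiver) is not derivable, and the apparent clash with O(not seal_waiver) does not arise.
A world satisfying every obligation exists (e.g. audit_specimen=false, certify_request=true, log_deed=false, reconcile_policy=false, reject_memo=true, reject_roster=false, report_statement=false, revoke_ledger=true, seal_waiver=false, sign_invoice=false, verify_policy=true); no atom is both obligatory and forbidden, so the set is consistent.

Consistent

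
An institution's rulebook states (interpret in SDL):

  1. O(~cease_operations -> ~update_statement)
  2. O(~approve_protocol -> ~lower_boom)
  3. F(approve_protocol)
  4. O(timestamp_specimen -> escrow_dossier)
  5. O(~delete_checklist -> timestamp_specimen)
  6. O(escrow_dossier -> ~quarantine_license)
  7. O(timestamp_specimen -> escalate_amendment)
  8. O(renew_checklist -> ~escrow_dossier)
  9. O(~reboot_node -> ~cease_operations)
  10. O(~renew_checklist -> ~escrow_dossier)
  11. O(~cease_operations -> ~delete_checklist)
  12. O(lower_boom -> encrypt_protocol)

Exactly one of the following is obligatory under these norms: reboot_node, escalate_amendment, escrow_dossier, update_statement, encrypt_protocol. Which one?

reboot_node

By case analysis on renew_checklist: premise 8 gives O(renew_checklist -> ~escrow_dossier) and premise 10 gives O(~renew_checklist -> ~escrow_dossier), so O(~escrow_dossier) either way.
Premise 4, O(timestamp_specimen -> escrow_dossier), contraposes to O(~escrow_dossier -> ~timestamp_specimen); with O(~escrow_dossier) we get O(~timestamp_specimen).
The contrapositive of premise 5 (O(~delete_checklist -> timestamp_specimen)) is O(~timestamp_specimen -> delete_checklist), and O(~timestamp_specimen) is already established, so O(delete_checklist).
Premise 11, O(~cease_operations -> ~delete_checklist), contraposes to O(delete_checklist -> cease_operations); with O(delete_checklist) we get O(cease_operations).
The contrapositive of premise 9 (O(~reboot_node -> ~cease_operations)) is O(cease_operations -> reboot_node), and O(cease_operations) is already established, so O(reboot_node).
So O(reboot_node) holds — reboot_node is obligatory. None of the other listed options is made obligatory by any chain of premises.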